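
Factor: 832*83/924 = 17264/231= 2^4*3^(- 1 ) * 7^( - 1 )*11^( - 1)*13^1*83^1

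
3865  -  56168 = - 52303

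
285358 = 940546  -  655188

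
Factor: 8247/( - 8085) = - 2749/2695 = -5^( - 1)*7^( - 2 )*11^(-1 )*2749^1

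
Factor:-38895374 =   -  2^1*7^1 * 2778241^1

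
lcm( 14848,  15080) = 965120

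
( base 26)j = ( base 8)23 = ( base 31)j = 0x13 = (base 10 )19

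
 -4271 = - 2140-2131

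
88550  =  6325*14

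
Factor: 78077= 163^1*  479^1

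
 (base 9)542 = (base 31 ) E9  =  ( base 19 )146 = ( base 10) 443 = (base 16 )1BB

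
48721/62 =48721/62= 785.82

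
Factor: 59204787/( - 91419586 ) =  - 2^( - 1) * 3^1*41^( - 1)*179^1*110251^1*1114873^ ( - 1) 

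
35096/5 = 7019 + 1/5 = 7019.20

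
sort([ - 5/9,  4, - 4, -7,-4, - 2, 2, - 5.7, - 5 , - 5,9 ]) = [ - 7 ,  -  5.7, - 5, - 5, - 4, -4,-2, - 5/9, 2,4, 9 ] 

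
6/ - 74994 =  - 1 + 12498/12499=-  0.00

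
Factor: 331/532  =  2^( - 2 )*7^ ( - 1) * 19^( - 1) * 331^1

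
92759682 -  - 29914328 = 122674010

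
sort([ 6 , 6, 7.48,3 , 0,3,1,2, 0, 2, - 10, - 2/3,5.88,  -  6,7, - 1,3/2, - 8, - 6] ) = [  -  10, - 8, - 6, - 6 , - 1, - 2/3, 0 , 0, 1, 3/2,  2,  2, 3, 3, 5.88, 6, 6, 7,7.48]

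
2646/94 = 28 + 7/47  =  28.15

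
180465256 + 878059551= 1058524807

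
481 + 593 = 1074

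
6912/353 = 19 + 205/353 = 19.58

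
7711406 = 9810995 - 2099589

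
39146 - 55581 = - 16435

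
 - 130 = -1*130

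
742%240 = 22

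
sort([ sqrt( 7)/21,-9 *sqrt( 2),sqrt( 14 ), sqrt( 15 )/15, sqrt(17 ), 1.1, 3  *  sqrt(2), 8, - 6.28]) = [ - 9*sqrt (2), - 6.28,sqrt( 7)/21, sqrt(15)/15, 1.1,sqrt(14 ), sqrt( 17 ),3*sqrt(2), 8] 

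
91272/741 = 30424/247 = 123.17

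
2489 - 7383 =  - 4894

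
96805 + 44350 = 141155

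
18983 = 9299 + 9684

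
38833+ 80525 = 119358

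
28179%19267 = 8912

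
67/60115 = 67/60115 = 0.00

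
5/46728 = 5/46728 = 0.00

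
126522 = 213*594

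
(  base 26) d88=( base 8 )21454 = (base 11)6846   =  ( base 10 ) 9004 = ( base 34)7QS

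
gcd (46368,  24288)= 2208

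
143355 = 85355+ 58000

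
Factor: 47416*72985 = 2^3*5^1*11^1*1327^1*5927^1 = 3460656760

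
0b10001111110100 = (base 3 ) 110121220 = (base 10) 9204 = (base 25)EI4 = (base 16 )23f4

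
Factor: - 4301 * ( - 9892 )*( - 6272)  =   - 2^9*7^2*11^1*17^1*23^1*2473^1 = - 266845325824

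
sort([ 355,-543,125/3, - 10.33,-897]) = [ - 897 , - 543,-10.33,125/3,355]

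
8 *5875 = 47000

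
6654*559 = 3719586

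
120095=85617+34478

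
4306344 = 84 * 51266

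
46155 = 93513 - 47358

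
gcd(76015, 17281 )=1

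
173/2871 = 173/2871=0.06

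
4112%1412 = 1288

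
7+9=16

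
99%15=9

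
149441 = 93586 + 55855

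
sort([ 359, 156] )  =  [156, 359]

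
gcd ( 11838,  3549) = 3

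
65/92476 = 65/92476 = 0.00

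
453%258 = 195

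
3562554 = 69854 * 51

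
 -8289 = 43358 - 51647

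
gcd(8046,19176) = 6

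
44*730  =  32120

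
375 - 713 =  - 338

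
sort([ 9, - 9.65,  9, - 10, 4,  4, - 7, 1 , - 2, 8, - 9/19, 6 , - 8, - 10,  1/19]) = [ - 10, - 10, - 9.65, - 8, - 7, - 2, - 9/19, 1/19, 1,  4,4,6,  8, 9 , 9]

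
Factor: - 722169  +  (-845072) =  - 1567241= - 13^1*120557^1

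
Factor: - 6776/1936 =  - 7/2 = - 2^ ( - 1)*7^1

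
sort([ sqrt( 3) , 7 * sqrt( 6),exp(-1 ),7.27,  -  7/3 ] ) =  [ - 7/3,exp ( - 1),sqrt (3 ),7.27,7*sqrt(6 ) ]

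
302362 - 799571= - 497209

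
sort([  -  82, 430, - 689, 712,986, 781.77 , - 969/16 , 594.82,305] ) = [-689, - 82,-969/16, 305, 430, 594.82, 712, 781.77,986]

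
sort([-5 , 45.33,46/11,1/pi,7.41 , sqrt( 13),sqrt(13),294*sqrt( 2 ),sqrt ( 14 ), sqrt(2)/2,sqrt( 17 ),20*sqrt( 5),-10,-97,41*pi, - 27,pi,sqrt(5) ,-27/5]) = [ - 97, - 27,-10,-27/5, - 5,1/pi,sqrt (2 )/2,sqrt(  5 ), pi, sqrt(13),sqrt(13),sqrt( 14 ),  sqrt(17),46/11,7.41,20*sqrt( 5) , 45.33, 41*pi,  294*sqrt( 2)]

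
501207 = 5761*87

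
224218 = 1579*142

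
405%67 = 3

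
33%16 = 1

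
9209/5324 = 1 + 3885/5324 = 1.73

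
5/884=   5/884 = 0.01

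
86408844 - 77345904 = 9062940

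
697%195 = 112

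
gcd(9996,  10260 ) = 12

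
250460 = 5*50092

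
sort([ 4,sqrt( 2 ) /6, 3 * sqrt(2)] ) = [ sqrt(2)/6,4,3*sqrt( 2 )] 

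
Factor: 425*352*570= 85272000=2^6*3^1 * 5^3*11^1*17^1*19^1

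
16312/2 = 8156 = 8156.00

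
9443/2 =4721 + 1/2 =4721.50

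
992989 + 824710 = 1817699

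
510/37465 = 102/7493 = 0.01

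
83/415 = 1/5 = 0.20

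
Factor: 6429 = 3^1*2143^1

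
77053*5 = 385265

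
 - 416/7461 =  - 416/7461=- 0.06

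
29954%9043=2825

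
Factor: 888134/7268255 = 2^1*5^( - 1 )*13^1*34159^1*1453651^( - 1) 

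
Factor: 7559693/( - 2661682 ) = - 2^(-1)*293^1*821^(  -  1 )*1621^ (-1 ) * 25801^1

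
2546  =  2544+2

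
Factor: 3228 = 2^2*3^1*269^1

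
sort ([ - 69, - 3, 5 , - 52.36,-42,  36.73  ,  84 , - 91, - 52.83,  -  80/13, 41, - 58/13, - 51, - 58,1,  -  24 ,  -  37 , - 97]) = [  -  97 ,  -  91,-69, - 58, - 52.83,-52.36, - 51, - 42, - 37, - 24,  -  80/13,-58/13, - 3,  1,5,36.73, 41, 84]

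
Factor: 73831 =17^1*43^1*101^1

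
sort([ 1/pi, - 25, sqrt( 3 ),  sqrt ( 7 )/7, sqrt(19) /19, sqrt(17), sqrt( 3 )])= [ - 25,sqrt(19)/19, 1/pi, sqrt( 7) /7 , sqrt(3 ),sqrt (3 ), sqrt( 17)]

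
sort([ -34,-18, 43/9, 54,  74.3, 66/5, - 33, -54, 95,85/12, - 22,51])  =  [ - 54  , - 34,- 33,-22, - 18, 43/9, 85/12, 66/5, 51, 54 , 74.3,95 ]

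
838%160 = 38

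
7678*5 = 38390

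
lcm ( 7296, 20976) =167808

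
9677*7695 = 74464515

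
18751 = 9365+9386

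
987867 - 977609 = 10258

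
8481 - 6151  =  2330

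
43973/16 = 43973/16 = 2748.31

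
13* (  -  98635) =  - 1282255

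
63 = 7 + 56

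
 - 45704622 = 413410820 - 459115442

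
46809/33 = 1418 + 5/11 = 1418.45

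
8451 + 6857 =15308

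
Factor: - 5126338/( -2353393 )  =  732334/336199 = 2^1*336199^ ( - 1)*366167^1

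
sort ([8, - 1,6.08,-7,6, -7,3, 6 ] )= [-7, - 7,-1, 3,6, 6,6.08,8 ]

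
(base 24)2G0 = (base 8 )3000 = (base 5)22121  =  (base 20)3gg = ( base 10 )1536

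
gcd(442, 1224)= 34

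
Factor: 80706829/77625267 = 3^( - 1)*7^1*43^1*73^1*101^( - 1)*3673^1*256189^(-1)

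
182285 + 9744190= 9926475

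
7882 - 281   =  7601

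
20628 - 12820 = 7808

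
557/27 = 20  +  17/27=20.63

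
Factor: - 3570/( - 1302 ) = 5^1 * 17^1*31^( - 1 ) = 85/31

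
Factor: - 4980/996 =-5^1 =-5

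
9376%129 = 88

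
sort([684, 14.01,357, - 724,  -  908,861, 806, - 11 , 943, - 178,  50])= [ - 908,  -  724 , - 178, - 11, 14.01,50, 357,684,806,861,943]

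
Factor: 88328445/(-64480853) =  - 3^1*5^1 * 67^1*179^1*491^1*64480853^ ( - 1) 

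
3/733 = 3/733 =0.00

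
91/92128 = 91/92128 = 0.00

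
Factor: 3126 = 2^1*3^1*521^1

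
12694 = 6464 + 6230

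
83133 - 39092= 44041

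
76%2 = 0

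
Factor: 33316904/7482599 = 2^3  *  19^( - 1)*199^( - 1)*1979^( - 1 )*4164613^1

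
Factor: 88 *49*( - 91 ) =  - 392392 = - 2^3*7^3*11^1*13^1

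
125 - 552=  -  427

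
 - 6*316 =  - 1896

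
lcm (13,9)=117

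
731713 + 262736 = 994449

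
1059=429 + 630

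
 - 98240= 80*(-1228)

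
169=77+92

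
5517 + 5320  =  10837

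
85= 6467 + - 6382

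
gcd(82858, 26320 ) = 2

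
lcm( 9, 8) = 72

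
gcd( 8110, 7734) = 2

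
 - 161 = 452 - 613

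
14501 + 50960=65461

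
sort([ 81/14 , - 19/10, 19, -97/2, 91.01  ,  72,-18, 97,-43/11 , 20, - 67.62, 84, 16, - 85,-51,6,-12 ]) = [ - 85, - 67.62, - 51 , - 97/2, - 18, - 12, - 43/11,  -  19/10 , 81/14, 6,16, 19, 20, 72, 84,  91.01, 97 ] 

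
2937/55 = 53 + 2/5 = 53.40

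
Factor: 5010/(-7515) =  - 2/3 = - 2^1 * 3^ ( - 1 )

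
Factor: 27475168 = 2^5*7^1*173^1*709^1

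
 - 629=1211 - 1840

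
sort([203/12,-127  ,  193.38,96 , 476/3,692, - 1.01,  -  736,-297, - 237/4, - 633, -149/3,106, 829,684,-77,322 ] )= [ - 736,-633, - 297, - 127 ,-77, - 237/4,-149/3,-1.01, 203/12,96,106, 476/3,193.38,322, 684,692, 829]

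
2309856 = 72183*32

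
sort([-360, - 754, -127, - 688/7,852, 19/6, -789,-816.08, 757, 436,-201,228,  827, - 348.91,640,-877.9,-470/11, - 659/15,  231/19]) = [ - 877.9, - 816.08,-789,-754, - 360  , - 348.91, - 201, - 127,-688/7, - 659/15,-470/11,19/6,  231/19,  228, 436, 640,757, 827, 852] 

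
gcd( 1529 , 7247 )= 1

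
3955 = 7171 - 3216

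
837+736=1573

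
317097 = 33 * 9609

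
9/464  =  9/464 = 0.02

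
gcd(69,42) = 3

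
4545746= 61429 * 74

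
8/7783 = 8/7783= 0.00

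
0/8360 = 0 = 0.00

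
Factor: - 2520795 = - 3^1*5^1*163^1* 1031^1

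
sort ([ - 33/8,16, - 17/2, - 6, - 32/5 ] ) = [ - 17/2, - 32/5, - 6, - 33/8, 16 ] 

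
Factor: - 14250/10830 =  - 5^2 * 19^ ( - 1) = - 25/19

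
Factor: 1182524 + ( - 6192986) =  -2^1 *3^2*251^1*1109^1 = - 5010462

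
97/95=97/95 = 1.02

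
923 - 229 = 694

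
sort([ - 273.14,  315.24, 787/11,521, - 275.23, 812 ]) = [  -  275.23,-273.14,787/11, 315.24, 521, 812] 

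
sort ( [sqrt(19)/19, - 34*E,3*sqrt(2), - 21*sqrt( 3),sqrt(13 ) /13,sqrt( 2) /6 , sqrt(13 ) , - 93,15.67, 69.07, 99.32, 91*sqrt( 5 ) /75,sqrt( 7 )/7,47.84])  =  [ - 93, - 34*E, - 21*sqrt( 3 ),sqrt(19 ) /19 , sqrt(2)/6,sqrt( 13) /13, sqrt(7 )/7, 91*sqrt( 5)/75,sqrt(13 ) , 3*sqrt( 2 ),15.67, 47.84, 69.07  ,  99.32]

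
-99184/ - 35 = 2833 + 29/35 =2833.83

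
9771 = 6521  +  3250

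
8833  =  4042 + 4791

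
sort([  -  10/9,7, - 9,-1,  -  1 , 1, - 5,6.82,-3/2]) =[ - 9,-5, - 3/2,-10/9 ,-1, - 1,1, 6.82 , 7]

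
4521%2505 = 2016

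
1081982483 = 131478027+950504456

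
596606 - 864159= -267553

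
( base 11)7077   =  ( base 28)BRL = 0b10010010111001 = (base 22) j97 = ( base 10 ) 9401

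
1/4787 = 1/4787 = 0.00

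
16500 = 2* 8250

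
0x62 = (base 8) 142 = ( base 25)3N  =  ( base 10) 98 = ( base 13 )77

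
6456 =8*807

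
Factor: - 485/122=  - 2^(-1)*5^1 * 61^(-1 )*97^1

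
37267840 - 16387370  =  20880470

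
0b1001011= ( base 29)2h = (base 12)63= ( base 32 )2b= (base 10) 75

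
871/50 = 871/50  =  17.42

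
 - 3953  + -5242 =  - 9195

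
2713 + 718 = 3431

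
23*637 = 14651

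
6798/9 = 2266/3 = 755.33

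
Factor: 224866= 2^1*29^1*3877^1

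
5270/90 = 527/9 = 58.56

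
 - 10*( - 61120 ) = 611200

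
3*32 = 96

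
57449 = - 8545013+8602462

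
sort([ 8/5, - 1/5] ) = [ - 1/5, 8/5 ]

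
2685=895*3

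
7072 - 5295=1777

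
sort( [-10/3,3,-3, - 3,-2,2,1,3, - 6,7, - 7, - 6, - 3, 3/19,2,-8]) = [ - 8, - 7 , - 6, - 6, -10/3, - 3 , - 3 ,-3 ,- 2  ,  3/19,1, 2,2,3, 3, 7 ] 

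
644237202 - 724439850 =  - 80202648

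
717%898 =717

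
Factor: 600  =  2^3*3^1*5^2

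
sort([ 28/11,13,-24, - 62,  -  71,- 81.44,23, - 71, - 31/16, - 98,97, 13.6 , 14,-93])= [  -  98, - 93,-81.44,-71, - 71,- 62, - 24 ,  -  31/16, 28/11,13,  13.6, 14, 23, 97 ] 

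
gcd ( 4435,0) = 4435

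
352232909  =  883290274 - 531057365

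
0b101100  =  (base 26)1I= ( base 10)44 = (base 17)2A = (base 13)35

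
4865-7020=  - 2155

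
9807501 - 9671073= 136428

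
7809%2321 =846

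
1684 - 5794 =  -4110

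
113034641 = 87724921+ 25309720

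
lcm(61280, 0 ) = 0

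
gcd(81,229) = 1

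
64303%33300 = 31003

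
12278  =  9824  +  2454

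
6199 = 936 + 5263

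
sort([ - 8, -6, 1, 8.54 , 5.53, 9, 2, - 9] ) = [ - 9, - 8,-6, 1, 2, 5.53, 8.54, 9]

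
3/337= 3/337=0.01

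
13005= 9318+3687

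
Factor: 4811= 17^1*283^1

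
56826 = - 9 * ( - 6314 )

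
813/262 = 3 +27/262 =3.10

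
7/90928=7/90928 = 0.00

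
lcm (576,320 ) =2880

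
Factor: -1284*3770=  - 4840680 =- 2^3*3^1*5^1*13^1*29^1*107^1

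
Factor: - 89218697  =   - 743^1*120079^1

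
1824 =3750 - 1926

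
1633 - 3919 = -2286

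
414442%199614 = 15214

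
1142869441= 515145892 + 627723549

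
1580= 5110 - 3530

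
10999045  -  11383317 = - 384272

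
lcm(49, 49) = 49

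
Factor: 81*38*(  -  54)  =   - 2^2* 3^7*19^1 = - 166212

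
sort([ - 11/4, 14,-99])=[ -99, - 11/4, 14 ] 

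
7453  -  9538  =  -2085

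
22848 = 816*28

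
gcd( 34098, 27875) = 1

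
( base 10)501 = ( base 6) 2153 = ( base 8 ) 765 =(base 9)616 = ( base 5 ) 4001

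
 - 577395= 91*( - 6345 )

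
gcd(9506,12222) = 1358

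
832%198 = 40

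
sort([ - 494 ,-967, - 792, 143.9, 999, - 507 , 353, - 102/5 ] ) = [ - 967, - 792,-507, - 494, - 102/5, 143.9,353,999]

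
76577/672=76577/672 = 113.95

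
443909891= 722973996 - 279064105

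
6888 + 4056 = 10944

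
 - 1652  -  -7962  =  6310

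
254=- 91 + 345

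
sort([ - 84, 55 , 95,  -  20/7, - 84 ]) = [ - 84 , - 84, - 20/7,  55,95]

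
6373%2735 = 903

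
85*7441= 632485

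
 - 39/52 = -1+1/4 = - 0.75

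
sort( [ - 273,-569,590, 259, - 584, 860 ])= [ - 584, - 569,  -  273,259, 590,860]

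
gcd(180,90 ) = 90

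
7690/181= 7690/181 =42.49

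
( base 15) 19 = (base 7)33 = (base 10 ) 24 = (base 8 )30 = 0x18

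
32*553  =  17696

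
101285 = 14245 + 87040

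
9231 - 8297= 934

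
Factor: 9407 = 23^1 * 409^1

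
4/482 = 2/241 = 0.01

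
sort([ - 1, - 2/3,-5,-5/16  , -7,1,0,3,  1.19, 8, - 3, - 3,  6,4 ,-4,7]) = [ - 7, - 5, - 4 , - 3,-3,- 1, - 2/3,-5/16,0,1,1.19,3,4,6 , 7, 8]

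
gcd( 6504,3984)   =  24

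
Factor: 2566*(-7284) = - 2^3*3^1 * 607^1*1283^1= - 18690744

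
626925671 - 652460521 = -25534850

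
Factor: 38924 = 2^2*37^1*263^1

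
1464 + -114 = 1350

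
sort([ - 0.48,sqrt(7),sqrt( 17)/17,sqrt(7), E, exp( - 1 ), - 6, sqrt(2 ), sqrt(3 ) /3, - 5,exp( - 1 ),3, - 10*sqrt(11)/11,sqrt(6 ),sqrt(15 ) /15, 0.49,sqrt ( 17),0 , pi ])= [ - 6, - 5, - 10* sqrt(11 ) /11, - 0.48,0  ,  sqrt ( 17 )/17,sqrt( 15 ) /15,exp(  -  1),exp( - 1 ), 0.49, sqrt(3)/3,sqrt(2 ),sqrt( 6 ),sqrt( 7 ), sqrt( 7 ), E,3  ,  pi, sqrt( 17) ] 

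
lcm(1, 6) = 6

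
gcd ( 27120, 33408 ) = 48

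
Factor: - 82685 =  - 5^1 * 23^1*719^1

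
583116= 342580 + 240536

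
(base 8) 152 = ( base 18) 5G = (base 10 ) 106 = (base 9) 127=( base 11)97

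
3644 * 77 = 280588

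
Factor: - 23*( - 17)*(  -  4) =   -  1564 = - 2^2*17^1* 23^1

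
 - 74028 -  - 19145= - 54883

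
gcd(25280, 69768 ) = 8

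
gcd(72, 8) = 8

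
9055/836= 10  +  695/836 = 10.83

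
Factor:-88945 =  -5^1 * 17789^1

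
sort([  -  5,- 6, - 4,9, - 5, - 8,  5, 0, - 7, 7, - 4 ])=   [ - 8 , - 7, - 6 ,  -  5,  -  5, - 4  ,  -  4,0, 5, 7,9]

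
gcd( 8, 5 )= 1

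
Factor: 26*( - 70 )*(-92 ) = 167440 = 2^4 *5^1*7^1*13^1*23^1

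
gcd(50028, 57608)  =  1516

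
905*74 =66970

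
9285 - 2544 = 6741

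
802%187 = 54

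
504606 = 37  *13638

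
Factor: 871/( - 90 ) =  - 2^( - 1 )*3^( - 2 ) * 5^( - 1 )*13^1*67^1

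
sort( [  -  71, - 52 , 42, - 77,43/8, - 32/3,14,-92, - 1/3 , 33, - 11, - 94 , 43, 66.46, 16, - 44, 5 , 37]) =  [ - 94 ,-92, - 77, - 71, - 52, - 44, - 11, - 32/3, - 1/3,5, 43/8,14,16, 33, 37, 42,43,66.46]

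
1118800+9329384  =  10448184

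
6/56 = 3/28 = 0.11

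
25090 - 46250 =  - 21160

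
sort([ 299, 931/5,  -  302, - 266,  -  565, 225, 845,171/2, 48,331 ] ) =[ - 565, -302,-266, 48, 171/2, 931/5,225, 299, 331, 845]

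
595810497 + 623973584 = 1219784081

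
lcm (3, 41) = 123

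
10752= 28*384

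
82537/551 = 149 + 438/551 = 149.79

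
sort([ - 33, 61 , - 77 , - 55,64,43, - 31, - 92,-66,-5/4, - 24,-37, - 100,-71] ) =[-100,-92,-77 ,-71 ,- 66, - 55,- 37 , - 33, - 31, -24, - 5/4,43,61,64] 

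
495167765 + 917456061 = 1412623826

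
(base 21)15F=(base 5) 4221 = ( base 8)1061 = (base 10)561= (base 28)K1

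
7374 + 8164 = 15538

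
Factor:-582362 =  - 2^1 * 11^1*103^1*257^1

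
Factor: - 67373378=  - 2^1*839^1*40151^1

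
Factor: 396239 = 396239^1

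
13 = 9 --4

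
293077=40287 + 252790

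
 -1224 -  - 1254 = 30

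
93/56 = 93/56 = 1.66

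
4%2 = 0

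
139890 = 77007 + 62883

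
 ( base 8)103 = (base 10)67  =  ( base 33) 21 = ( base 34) 1x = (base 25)2h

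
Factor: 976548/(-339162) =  - 2^1*17^1 * 4787^1*56527^( -1) = -162758/56527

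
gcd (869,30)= 1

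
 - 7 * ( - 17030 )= 119210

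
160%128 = 32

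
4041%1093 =762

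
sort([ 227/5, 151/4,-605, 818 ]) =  [ - 605,151/4,227/5, 818] 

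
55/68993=55/68993 = 0.00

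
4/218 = 2/109 = 0.02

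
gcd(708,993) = 3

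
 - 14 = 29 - 43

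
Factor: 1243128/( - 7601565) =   -  414376/2533855 = -2^3*5^( - 1 )*659^ ( - 1)*769^( - 1) * 51797^1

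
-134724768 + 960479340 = 825754572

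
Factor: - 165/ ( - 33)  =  5^1 = 5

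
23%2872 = 23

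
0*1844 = 0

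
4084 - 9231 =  - 5147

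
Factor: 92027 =13^1*7079^1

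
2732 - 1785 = 947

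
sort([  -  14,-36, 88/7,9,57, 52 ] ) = [ - 36, - 14, 9,88/7 , 52, 57 ]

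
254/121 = 254/121 = 2.10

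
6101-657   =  5444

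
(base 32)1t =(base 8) 75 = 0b111101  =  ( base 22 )2H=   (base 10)61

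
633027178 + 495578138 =1128605316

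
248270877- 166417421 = 81853456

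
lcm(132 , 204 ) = 2244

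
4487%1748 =991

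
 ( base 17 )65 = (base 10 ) 107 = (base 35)32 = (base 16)6B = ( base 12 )8B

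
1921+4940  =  6861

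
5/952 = 5/952 = 0.01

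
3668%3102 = 566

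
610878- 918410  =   - 307532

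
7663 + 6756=14419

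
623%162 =137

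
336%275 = 61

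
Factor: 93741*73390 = 2^1*3^1* 5^1*41^1*179^1 * 31247^1 = 6879651990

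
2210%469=334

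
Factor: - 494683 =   -  7^1*17^1*4157^1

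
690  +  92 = 782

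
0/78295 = 0 = 0.00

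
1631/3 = 543 + 2/3 = 543.67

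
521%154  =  59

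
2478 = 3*826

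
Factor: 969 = 3^1 *17^1*19^1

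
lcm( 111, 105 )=3885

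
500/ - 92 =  - 6 + 13/23  =  - 5.43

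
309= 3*103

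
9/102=3/34=0.09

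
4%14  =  4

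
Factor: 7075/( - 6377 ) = - 5^2* 7^( - 1)*283^1*911^( - 1)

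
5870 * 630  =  3698100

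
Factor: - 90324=- 2^2*3^2*13^1*193^1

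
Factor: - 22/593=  - 2^1*11^1*593^( - 1 )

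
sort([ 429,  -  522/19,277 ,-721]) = [- 721,- 522/19,277,429]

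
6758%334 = 78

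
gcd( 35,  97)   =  1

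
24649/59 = 24649/59=417.78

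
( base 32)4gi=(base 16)1212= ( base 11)3526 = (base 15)1586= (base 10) 4626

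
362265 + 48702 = 410967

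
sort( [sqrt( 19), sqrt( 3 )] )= [ sqrt( 3 ),sqrt( 19)] 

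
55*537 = 29535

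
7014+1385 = 8399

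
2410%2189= 221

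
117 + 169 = 286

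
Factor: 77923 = 29^1*2687^1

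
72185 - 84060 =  - 11875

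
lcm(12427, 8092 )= 347956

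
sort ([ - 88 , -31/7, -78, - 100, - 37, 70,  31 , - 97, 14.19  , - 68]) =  [ - 100 , - 97, - 88 , - 78 , -68,  -  37, - 31/7 , 14.19, 31,70]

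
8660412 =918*9434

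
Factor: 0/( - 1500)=0^1=0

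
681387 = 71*9597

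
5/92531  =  5/92531= 0.00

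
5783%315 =113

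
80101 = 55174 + 24927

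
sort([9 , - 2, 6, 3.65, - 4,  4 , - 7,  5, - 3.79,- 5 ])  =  [ - 7, - 5,-4, - 3.79  , - 2, 3.65, 4, 5, 6,9 ] 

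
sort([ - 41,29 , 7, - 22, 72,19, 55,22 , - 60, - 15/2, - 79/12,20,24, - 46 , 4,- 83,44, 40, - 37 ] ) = [ - 83 , - 60, - 46, - 41, -37, - 22, - 15/2, - 79/12,4,  7, 19, 20,22,24, 29,  40, 44 , 55, 72 ]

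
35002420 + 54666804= 89669224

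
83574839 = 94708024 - 11133185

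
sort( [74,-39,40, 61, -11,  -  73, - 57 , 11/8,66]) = [ - 73 ,  -  57, - 39, - 11,11/8,40, 61, 66,74] 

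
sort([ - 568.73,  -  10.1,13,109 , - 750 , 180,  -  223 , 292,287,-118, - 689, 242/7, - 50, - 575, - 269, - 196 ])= [ - 750, - 689,-575 ,  -  568.73, - 269 , - 223 , - 196 , - 118 , -50, - 10.1,13 , 242/7, 109,  180,287,292] 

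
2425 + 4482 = 6907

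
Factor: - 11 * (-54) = 594 = 2^1 * 3^3 * 11^1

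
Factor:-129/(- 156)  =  43/52 = 2^(-2)*13^( - 1 )* 43^1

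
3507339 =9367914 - 5860575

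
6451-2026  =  4425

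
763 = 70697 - 69934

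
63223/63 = 63223/63=1003.54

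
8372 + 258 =8630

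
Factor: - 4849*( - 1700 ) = 8243300 = 2^2*5^2* 13^1*17^1*373^1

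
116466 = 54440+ 62026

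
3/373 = 3/373 =0.01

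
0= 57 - 57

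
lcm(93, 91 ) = 8463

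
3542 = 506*7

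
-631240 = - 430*1468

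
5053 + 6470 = 11523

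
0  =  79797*0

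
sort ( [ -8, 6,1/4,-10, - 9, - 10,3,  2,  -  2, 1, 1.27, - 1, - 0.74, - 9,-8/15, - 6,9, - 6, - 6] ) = [  -  10, - 10, - 9, - 9 , - 8, - 6,  -  6, -6, - 2 , - 1, - 0.74, - 8/15,1/4 , 1,1.27, 2,3, 6, 9 ]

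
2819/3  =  939 + 2/3  =  939.67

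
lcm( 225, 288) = 7200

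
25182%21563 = 3619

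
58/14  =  29/7=4.14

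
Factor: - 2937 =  -3^1*11^1 *89^1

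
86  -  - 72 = 158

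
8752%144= 112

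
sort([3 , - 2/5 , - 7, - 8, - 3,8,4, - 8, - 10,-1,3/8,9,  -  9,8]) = [ - 10, - 9, - 8, - 8, - 7 , - 3, - 1,-2/5,  3/8,3,4,8,8,9] 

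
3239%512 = 167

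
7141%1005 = 106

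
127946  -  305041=  -  177095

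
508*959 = 487172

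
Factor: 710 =2^1*5^1*71^1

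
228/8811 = 76/2937 = 0.03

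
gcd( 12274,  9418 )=34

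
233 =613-380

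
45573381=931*48951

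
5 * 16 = 80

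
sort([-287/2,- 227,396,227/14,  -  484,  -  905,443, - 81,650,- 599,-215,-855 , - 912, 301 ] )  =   [ - 912 , - 905,  -  855 , - 599, - 484,-227, - 215, - 287/2 , -81,227/14,301,396, 443,650 ] 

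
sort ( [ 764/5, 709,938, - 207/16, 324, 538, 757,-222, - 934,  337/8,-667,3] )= [  -  934,-667,-222, - 207/16,3,337/8, 764/5,324,  538 , 709,757,  938 ] 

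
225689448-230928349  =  -5238901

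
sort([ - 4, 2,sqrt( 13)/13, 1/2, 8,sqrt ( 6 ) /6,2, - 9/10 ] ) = [ - 4,-9/10, sqrt( 13)/13 , sqrt(  6)/6,1/2,2,2,8 ] 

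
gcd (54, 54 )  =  54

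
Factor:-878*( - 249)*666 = 145602252=2^2*3^3*37^1*83^1*439^1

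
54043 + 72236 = 126279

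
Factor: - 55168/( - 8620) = 32/5= 2^5*5^(-1 ) 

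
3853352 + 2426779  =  6280131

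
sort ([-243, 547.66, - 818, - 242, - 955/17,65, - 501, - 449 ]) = [ - 818, - 501, - 449, - 243, - 242,-955/17,65, 547.66]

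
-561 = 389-950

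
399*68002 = 27132798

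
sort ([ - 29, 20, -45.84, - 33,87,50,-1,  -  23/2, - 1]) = [  -  45.84, - 33, - 29,-23/2,- 1, - 1,20,50,87 ]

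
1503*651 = 978453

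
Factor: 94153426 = 2^1 * 47076713^1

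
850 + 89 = 939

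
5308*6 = 31848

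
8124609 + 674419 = 8799028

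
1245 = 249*5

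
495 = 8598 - 8103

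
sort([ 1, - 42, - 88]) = [ - 88,  -  42,1]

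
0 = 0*22597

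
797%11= 5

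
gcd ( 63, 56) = 7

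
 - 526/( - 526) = 1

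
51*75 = 3825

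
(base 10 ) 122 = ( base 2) 1111010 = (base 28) 4a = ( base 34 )3K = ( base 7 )233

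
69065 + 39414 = 108479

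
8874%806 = 8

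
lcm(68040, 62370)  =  748440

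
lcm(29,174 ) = 174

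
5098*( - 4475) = -22813550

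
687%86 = 85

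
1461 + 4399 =5860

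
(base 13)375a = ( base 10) 7849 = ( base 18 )1641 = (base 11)5996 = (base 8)17251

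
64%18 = 10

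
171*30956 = 5293476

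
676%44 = 16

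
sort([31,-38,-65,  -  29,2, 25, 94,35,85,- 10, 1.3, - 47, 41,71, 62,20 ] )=[- 65, - 47,- 38,  -  29,-10,1.3,2, 20,25, 31, 35, 41 , 62,71, 85, 94]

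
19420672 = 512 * 37931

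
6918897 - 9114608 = - 2195711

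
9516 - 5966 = 3550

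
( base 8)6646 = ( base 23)6DL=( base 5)102434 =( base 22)74i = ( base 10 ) 3494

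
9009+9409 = 18418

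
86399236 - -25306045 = 111705281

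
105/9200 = 21/1840 = 0.01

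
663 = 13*51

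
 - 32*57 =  - 1824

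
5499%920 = 899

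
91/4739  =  13/677 =0.02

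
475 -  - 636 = 1111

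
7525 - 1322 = 6203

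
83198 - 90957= -7759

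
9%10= 9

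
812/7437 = 812/7437=0.11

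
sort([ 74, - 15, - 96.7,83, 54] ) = [ - 96.7,- 15,54,74,  83]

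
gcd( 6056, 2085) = 1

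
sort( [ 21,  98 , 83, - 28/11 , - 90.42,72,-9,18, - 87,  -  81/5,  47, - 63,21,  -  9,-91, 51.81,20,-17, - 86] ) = [ - 91,  -  90.42 , - 87,  -  86, - 63,-17, - 81/5,-9,- 9, - 28/11 , 18,20, 21,21,47,51.81,72, 83,98]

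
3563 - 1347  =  2216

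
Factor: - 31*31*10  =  -9610 = - 2^1*5^1*31^2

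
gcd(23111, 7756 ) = 1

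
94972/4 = 23743 = 23743.00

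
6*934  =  5604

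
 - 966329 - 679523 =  - 1645852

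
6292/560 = 1573/140 = 11.24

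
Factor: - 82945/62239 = -5^1*53^1*109^( - 1 ) * 313^1 * 571^( - 1)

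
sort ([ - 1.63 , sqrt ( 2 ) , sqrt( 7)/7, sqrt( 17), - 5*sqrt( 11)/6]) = [ - 5*sqrt (11 ) /6, - 1.63,sqrt(7)/7,sqrt( 2 ), sqrt ( 17) ]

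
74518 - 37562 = 36956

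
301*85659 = 25783359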